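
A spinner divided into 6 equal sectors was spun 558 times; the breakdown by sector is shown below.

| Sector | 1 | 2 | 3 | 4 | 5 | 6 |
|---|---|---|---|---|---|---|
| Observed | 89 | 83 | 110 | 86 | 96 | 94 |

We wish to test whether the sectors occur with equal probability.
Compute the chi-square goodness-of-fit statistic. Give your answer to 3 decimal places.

4.989

Expected count for each of the 6 categories: 558/6 = 93.
1: (89 − 93)²/93 = 16/93 = 0.1720
2: (83 − 93)²/93 = 100/93 = 1.0753
3: (110 − 93)²/93 = 289/93 = 3.1075
4: (86 − 93)²/93 = 49/93 = 0.5269
5: (96 − 93)²/93 = 9/93 = 0.0968
6: (94 − 93)²/93 = 1/93 = 0.0108
Sum = 4.989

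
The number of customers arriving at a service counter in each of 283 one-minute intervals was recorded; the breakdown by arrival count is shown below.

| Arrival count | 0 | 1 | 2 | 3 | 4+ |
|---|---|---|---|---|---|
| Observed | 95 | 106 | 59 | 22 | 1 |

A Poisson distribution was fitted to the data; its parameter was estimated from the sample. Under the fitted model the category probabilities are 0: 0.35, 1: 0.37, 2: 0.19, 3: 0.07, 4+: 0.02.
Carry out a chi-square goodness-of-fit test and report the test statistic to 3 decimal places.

Expected counts E_i = n·p_i: 283×0.35 = 99.05, 283×0.37 = 104.71, 283×0.19 = 53.77, 283×0.07 = 19.81, 283×0.02 = 5.66.
χ² = (95−99.05)²/99.05 + (106−104.71)²/104.71 + (59−53.77)²/53.77 + (22−19.81)²/19.81 + (1−5.66)²/5.66
   = 0.1656 + 0.0159 + 0.5087 + 0.2421 + 3.8367
Sum = 4.769

4.769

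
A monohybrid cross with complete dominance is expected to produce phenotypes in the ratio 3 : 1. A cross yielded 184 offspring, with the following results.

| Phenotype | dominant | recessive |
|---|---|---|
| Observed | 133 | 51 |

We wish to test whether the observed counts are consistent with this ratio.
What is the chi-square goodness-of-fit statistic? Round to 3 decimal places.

Ratio total = 4. Expected counts: 184×3/4 = 138, 184×1/4 = 46.
χ² = (133−138)²/138 + (51−46)²/46
   = 0.1812 + 0.5435
Sum = 0.725

0.725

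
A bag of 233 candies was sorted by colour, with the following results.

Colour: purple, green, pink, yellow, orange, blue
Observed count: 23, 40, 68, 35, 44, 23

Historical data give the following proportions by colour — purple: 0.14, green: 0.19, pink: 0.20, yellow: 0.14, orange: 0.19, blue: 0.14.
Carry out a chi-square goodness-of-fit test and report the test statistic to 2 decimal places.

Expected counts E_i = n·p_i: 233×0.14 = 32.62, 233×0.19 = 44.27, 233×0.20 = 46.6, 233×0.14 = 32.62, 233×0.19 = 44.27, 233×0.14 = 32.62.
χ² = (23−32.62)²/32.62 + (40−44.27)²/44.27 + (68−46.6)²/46.6 + (35−32.62)²/32.62 + (44−44.27)²/44.27 + (23−32.62)²/32.62
   = 2.837 + 0.412 + 9.827 + 0.174 + 0.002 + 2.837
Sum = 16.09

16.09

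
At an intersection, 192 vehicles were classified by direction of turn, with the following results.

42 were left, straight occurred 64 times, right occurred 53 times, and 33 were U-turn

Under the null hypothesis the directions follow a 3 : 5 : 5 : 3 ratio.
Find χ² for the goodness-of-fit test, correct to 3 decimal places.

Ratio total = 16. Expected counts: 192×3/16 = 36, 192×5/16 = 60, 192×5/16 = 60, 192×3/16 = 36.
left: (42 − 36)²/36 = 36/36 = 1.0000
straight: (64 − 60)²/60 = 16/60 = 0.2667
right: (53 − 60)²/60 = 49/60 = 0.8167
U-turn: (33 − 36)²/36 = 9/36 = 0.2500
Sum = 2.333

2.333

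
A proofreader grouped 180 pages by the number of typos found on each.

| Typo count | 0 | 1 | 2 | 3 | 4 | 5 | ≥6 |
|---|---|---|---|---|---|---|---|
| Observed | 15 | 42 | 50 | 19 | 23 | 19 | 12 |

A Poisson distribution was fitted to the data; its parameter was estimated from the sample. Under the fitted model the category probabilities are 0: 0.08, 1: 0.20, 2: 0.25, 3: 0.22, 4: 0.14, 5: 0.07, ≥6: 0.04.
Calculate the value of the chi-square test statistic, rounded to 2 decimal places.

18.94

Expected counts E_i = n·p_i: 180×0.08 = 14.4, 180×0.20 = 36, 180×0.25 = 45, 180×0.22 = 39.6, 180×0.14 = 25.2, 180×0.07 = 12.6, 180×0.04 = 7.2.
cat         O        E   (O−E)²/E
0          15     14.4      0.025
1          42       36      1.000
2          50       45      0.556
3          19     39.6     10.716
4          23     25.2      0.192
5          19     12.6      3.251
≥6         12      7.2      3.200
Sum = 18.94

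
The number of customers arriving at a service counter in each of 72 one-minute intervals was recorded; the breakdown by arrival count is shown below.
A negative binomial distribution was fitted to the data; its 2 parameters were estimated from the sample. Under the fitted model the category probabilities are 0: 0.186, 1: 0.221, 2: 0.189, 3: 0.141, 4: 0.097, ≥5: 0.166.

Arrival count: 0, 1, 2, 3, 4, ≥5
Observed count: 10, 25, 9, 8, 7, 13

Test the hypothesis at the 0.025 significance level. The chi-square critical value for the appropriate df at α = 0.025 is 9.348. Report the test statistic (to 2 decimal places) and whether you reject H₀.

8.16; do not reject

Expected counts E_i = n·p_i: 72×0.186 = 13.392, 72×0.221 = 15.912, 72×0.189 = 13.608, 72×0.141 = 10.152, 72×0.097 = 6.984, 72×0.166 = 11.952.
0: (10 − 13.392)²/13.392 = 11.505664/13.392 = 0.859
1: (25 − 15.912)²/15.912 = 82.591744/15.912 = 5.191
2: (9 − 13.608)²/13.608 = 21.233664/13.608 = 1.560
3: (8 − 10.152)²/10.152 = 4.631104/10.152 = 0.456
4: (7 − 6.984)²/6.984 = 0.000256/6.984 = 0.000
≥5: (13 − 11.952)²/11.952 = 1.098304/11.952 = 0.092
Sum = 8.16
df = 3. Since 8.16 < 9.348, we do not reject H₀.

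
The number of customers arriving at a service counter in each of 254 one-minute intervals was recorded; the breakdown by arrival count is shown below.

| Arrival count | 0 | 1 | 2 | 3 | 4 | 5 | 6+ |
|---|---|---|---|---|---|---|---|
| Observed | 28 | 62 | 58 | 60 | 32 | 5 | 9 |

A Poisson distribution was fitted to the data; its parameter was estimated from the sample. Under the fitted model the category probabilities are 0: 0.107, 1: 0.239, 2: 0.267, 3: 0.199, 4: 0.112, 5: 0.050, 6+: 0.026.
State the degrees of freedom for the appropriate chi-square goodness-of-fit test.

5

There are k = 7 categories and 1 parameter estimated from the data, so df = 7 − 1 − 1 = 5.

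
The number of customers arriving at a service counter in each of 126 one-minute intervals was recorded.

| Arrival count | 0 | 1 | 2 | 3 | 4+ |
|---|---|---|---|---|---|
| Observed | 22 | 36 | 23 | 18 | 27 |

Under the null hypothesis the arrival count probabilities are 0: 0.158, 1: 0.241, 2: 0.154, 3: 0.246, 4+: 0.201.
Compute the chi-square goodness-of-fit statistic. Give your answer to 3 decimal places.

Expected counts E_i = n·p_i: 126×0.158 = 19.908, 126×0.241 = 30.366, 126×0.154 = 19.404, 126×0.246 = 30.996, 126×0.201 = 25.326.
χ² = (22−19.908)²/19.908 + (36−30.366)²/30.366 + (23−19.404)²/19.404 + (18−30.996)²/30.996 + (27−25.326)²/25.326
   = 0.2198 + 1.0453 + 0.6664 + 5.4490 + 0.1106
Sum = 7.491

7.491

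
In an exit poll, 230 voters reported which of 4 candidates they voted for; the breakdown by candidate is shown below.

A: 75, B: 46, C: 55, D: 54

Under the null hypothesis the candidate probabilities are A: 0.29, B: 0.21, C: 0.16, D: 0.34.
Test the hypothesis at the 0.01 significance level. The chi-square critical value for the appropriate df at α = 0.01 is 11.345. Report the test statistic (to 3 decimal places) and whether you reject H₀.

Expected counts E_i = n·p_i: 230×0.29 = 66.7, 230×0.21 = 48.3, 230×0.16 = 36.8, 230×0.34 = 78.2.
A: (75 − 66.7)²/66.7 = 68.89/66.7 = 1.0328
B: (46 − 48.3)²/48.3 = 5.29/48.3 = 0.1095
C: (55 − 36.8)²/36.8 = 331.24/36.8 = 9.0011
D: (54 − 78.2)²/78.2 = 585.64/78.2 = 7.4890
Sum = 17.632
df = 3. Since 17.632 > 11.345, we reject H₀.

17.632; reject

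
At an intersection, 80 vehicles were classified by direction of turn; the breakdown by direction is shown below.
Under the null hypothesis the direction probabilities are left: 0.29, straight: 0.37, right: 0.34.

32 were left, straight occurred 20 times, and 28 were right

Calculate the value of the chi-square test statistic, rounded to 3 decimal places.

6.475

Expected counts E_i = n·p_i: 80×0.29 = 23.2, 80×0.37 = 29.6, 80×0.34 = 27.2.
left: (32 − 23.2)²/23.2 = 77.44/23.2 = 3.3379
straight: (20 − 29.6)²/29.6 = 92.16/29.6 = 3.1135
right: (28 − 27.2)²/27.2 = 0.64/27.2 = 0.0235
Sum = 6.475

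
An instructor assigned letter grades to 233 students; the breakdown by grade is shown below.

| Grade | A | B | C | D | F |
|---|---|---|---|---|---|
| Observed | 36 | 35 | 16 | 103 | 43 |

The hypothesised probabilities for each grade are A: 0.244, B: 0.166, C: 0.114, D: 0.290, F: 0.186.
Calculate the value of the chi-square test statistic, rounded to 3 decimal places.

30.778

Expected counts E_i = n·p_i: 233×0.244 = 56.852, 233×0.166 = 38.678, 233×0.114 = 26.562, 233×0.290 = 67.57, 233×0.186 = 43.338.
cat         O        E   (O−E)²/E
A          36   56.852     7.6480
B          35   38.678     0.3498
C          16   26.562     4.1998
D         103    67.57    18.5775
F          43   43.338     0.0026
Sum = 30.778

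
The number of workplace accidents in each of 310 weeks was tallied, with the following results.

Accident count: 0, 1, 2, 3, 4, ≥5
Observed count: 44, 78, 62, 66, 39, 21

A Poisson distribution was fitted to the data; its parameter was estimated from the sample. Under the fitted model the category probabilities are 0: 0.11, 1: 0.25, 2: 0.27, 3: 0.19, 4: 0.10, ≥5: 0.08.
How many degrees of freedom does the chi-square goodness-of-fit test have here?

There are k = 6 categories and 1 parameter estimated from the data, so df = 6 − 1 − 1 = 4.

4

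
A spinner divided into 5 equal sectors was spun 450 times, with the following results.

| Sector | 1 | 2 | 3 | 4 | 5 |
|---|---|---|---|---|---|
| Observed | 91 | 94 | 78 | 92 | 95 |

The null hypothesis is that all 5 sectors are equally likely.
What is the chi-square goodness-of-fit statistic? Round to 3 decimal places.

2.111

Expected count for each of the 5 categories: 450/5 = 90.
cat         O        E   (O−E)²/E
1          91       90     0.0111
2          94       90     0.1778
3          78       90     1.6000
4          92       90     0.0444
5          95       90     0.2778
Sum = 2.111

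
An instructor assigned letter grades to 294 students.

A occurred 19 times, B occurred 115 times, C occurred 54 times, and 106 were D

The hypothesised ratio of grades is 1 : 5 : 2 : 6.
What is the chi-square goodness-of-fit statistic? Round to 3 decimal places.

Ratio total = 14. Expected counts: 294×1/14 = 21, 294×5/14 = 105, 294×2/14 = 42, 294×6/14 = 126.
A: (19 − 21)²/21 = 4/21 = 0.1905
B: (115 − 105)²/105 = 100/105 = 0.9524
C: (54 − 42)²/42 = 144/42 = 3.4286
D: (106 − 126)²/126 = 400/126 = 3.1746
Sum = 7.746

7.746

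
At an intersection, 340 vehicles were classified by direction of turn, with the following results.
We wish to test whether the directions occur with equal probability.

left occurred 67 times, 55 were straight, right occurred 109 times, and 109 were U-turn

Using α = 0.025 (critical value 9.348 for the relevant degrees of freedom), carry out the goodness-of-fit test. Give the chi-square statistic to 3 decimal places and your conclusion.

Expected count for each of the 4 categories: 340/4 = 85.
cat           O        E   (O−E)²/E
left         67       85     3.8118
straight     55       85    10.5882
right       109       85     6.7765
U-turn      109       85     6.7765
Sum = 27.953
df = 3. Since 27.953 > 9.348, we reject H₀.

27.953; reject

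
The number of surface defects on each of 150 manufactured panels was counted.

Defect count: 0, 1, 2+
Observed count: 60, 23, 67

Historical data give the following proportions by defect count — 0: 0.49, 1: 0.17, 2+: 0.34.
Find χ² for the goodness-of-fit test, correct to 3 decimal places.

Expected counts E_i = n·p_i: 150×0.49 = 73.5, 150×0.17 = 25.5, 150×0.34 = 51.
0: (60 − 73.5)²/73.5 = 182.25/73.5 = 2.4796
1: (23 − 25.5)²/25.5 = 6.25/25.5 = 0.2451
2+: (67 − 51)²/51 = 256/51 = 5.0196
Sum = 7.744

7.744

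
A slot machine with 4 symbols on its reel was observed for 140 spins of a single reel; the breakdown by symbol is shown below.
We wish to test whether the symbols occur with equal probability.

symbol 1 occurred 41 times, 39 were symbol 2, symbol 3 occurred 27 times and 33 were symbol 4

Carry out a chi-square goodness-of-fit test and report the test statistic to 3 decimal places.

3.429

Under H₀ each category has probability 1/4, so each expected count is 140/4 = 35.
symbol 1: (41 − 35)²/35 = 36/35 = 1.0286
symbol 2: (39 − 35)²/35 = 16/35 = 0.4571
symbol 3: (27 − 35)²/35 = 64/35 = 1.8286
symbol 4: (33 − 35)²/35 = 4/35 = 0.1143
Sum = 3.429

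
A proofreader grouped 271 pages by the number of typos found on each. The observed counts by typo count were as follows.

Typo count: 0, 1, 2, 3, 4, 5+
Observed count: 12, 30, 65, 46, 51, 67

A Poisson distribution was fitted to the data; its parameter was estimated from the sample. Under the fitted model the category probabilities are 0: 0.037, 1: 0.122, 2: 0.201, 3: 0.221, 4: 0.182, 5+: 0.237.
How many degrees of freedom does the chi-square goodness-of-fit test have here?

4

There are k = 6 categories and 1 parameter estimated from the data, so df = 6 − 1 − 1 = 4.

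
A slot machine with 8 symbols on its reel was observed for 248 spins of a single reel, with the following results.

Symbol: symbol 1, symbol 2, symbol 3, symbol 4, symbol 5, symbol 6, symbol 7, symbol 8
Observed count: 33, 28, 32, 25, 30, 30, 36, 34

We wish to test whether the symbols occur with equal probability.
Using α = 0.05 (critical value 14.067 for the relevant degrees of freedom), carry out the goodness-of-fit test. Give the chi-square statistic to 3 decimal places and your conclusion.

2.774; do not reject

Under H₀ each category has probability 1/8, so each expected count is 248/8 = 31.
χ² = (33−31)²/31 + (28−31)²/31 + (32−31)²/31 + (25−31)²/31 + (30−31)²/31 + (30−31)²/31 + (36−31)²/31 + (34−31)²/31
   = 0.1290 + 0.2903 + 0.0323 + 1.1613 + 0.0323 + 0.0323 + 0.8065 + 0.2903
Sum = 2.774
df = 7. Since 2.774 < 14.067, we do not reject H₀.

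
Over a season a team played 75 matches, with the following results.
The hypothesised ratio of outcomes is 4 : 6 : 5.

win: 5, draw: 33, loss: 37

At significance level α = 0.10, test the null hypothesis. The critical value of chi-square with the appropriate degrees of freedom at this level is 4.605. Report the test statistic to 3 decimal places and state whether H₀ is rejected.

17.310; reject

Ratio total = 15. Expected counts: 75×4/15 = 20, 75×6/15 = 30, 75×5/15 = 25.
χ² = (5−20)²/20 + (33−30)²/30 + (37−25)²/25
   = 11.2500 + 0.3000 + 5.7600
Sum = 17.310
df = 2. Since 17.310 > 4.605, we reject H₀.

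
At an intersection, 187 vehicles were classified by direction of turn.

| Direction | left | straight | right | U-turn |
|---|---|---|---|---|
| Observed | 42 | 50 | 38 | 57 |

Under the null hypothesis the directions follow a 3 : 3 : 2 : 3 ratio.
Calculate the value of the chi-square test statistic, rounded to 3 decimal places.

Ratio total = 11. Expected counts: 187×3/11 = 51, 187×3/11 = 51, 187×2/11 = 34, 187×3/11 = 51.
left: (42 − 51)²/51 = 81/51 = 1.5882
straight: (50 − 51)²/51 = 1/51 = 0.0196
right: (38 − 34)²/34 = 16/34 = 0.4706
U-turn: (57 − 51)²/51 = 36/51 = 0.7059
Sum = 2.784

2.784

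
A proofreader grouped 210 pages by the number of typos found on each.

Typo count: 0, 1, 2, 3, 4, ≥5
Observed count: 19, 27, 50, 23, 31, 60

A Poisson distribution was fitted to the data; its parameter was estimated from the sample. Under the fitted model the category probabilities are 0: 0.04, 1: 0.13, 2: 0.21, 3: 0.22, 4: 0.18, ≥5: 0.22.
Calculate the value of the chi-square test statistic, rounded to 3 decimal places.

Expected counts E_i = n·p_i: 210×0.04 = 8.4, 210×0.13 = 27.3, 210×0.21 = 44.1, 210×0.22 = 46.2, 210×0.18 = 37.8, 210×0.22 = 46.2.
cat         O        E   (O−E)²/E
0          19      8.4    13.3762
1          27     27.3     0.0033
2          50     44.1     0.7893
3          23     46.2    11.6502
4          31     37.8     1.2233
≥5         60     46.2     4.1221
Sum = 31.164

31.164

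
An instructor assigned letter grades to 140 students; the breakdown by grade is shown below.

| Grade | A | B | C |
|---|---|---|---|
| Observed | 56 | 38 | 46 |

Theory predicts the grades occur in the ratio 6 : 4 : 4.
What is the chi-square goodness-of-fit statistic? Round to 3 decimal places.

Ratio total = 14. Expected counts: 140×6/14 = 60, 140×4/14 = 40, 140×4/14 = 40.
cat         O        E   (O−E)²/E
A          56       60     0.2667
B          38       40     0.1000
C          46       40     0.9000
Sum = 1.267

1.267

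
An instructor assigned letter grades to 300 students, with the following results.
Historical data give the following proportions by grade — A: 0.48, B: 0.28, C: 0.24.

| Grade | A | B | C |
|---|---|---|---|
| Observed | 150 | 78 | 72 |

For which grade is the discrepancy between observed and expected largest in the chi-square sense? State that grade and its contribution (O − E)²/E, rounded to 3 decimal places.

B, 0.429

Expected counts E_i = n·p_i: 300×0.48 = 144, 300×0.28 = 84, 300×0.24 = 72.
χ² = (150−144)²/144 + (78−84)²/84 + (72−72)²/72
   = 0.2500 + 0.4286 + 0.0000
The largest term is for B: 0.429.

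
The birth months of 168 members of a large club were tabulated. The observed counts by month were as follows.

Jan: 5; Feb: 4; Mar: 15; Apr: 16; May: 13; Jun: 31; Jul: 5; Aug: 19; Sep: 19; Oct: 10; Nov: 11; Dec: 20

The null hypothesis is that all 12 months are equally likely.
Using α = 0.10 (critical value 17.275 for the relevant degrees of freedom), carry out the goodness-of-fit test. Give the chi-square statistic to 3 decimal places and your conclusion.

47.714; reject

Under H₀ each category has probability 1/12, so each expected count is 168/12 = 14.
cat         O        E   (O−E)²/E
Jan         5       14     5.7857
Feb         4       14     7.1429
Mar        15       14     0.0714
Apr        16       14     0.2857
May        13       14     0.0714
Jun        31       14    20.6429
Jul         5       14     5.7857
Aug        19       14     1.7857
Sep        19       14     1.7857
Oct        10       14     1.1429
Nov        11       14     0.6429
Dec        20       14     2.5714
Sum = 47.714
df = 11. Since 47.714 > 17.275, we reject H₀.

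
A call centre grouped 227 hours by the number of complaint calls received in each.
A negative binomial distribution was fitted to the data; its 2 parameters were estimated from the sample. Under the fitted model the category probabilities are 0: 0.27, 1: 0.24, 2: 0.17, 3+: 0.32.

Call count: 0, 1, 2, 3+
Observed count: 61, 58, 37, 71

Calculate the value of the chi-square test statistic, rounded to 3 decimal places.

0.331

Expected counts E_i = n·p_i: 227×0.27 = 61.29, 227×0.24 = 54.48, 227×0.17 = 38.59, 227×0.32 = 72.64.
0: (61 − 61.29)²/61.29 = 0.0841/61.29 = 0.0014
1: (58 − 54.48)²/54.48 = 12.3904/54.48 = 0.2274
2: (37 − 38.59)²/38.59 = 2.5281/38.59 = 0.0655
3+: (71 − 72.64)²/72.64 = 2.6896/72.64 = 0.0370
Sum = 0.331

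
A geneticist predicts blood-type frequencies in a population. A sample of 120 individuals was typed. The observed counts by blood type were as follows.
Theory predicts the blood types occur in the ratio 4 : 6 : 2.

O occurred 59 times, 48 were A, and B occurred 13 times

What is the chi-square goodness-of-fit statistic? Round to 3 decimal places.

Ratio total = 12. Expected counts: 120×4/12 = 40, 120×6/12 = 60, 120×2/12 = 20.
χ² = (59−40)²/40 + (48−60)²/60 + (13−20)²/20
   = 9.0250 + 2.4000 + 2.4500
Sum = 13.875

13.875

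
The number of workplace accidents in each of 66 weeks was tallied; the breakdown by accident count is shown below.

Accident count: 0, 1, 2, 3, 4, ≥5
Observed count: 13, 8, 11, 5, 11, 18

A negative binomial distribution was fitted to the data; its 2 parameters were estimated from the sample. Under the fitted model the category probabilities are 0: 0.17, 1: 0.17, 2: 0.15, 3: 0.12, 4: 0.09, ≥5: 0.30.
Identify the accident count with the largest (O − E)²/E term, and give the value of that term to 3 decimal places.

Expected counts E_i = n·p_i: 66×0.17 = 11.22, 66×0.17 = 11.22, 66×0.15 = 9.9, 66×0.12 = 7.92, 66×0.09 = 5.94, 66×0.30 = 19.8.
0: (13 − 11.22)²/11.22 = 3.1684/11.22 = 0.2824
1: (8 − 11.22)²/11.22 = 10.3684/11.22 = 0.9241
2: (11 − 9.9)²/9.9 = 1.21/9.9 = 0.1222
3: (5 − 7.92)²/7.92 = 8.5264/7.92 = 1.0766
4: (11 − 5.94)²/5.94 = 25.6036/5.94 = 4.3104
≥5: (18 − 19.8)²/19.8 = 3.24/19.8 = 0.1636
The largest term is for 4: 4.310.

4, 4.310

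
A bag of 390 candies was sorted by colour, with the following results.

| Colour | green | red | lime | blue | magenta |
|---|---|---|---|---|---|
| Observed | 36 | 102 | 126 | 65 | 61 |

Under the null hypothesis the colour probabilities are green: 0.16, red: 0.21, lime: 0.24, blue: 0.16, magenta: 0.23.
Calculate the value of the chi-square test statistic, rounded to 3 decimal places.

36.609

Expected counts E_i = n·p_i: 390×0.16 = 62.4, 390×0.21 = 81.9, 390×0.24 = 93.6, 390×0.16 = 62.4, 390×0.23 = 89.7.
cat          O        E   (O−E)²/E
green       36     62.4    11.1692
red        102     81.9     4.9330
lime       126     93.6    11.2154
blue        65     62.4     0.1083
magenta     61     89.7     9.1827
Sum = 36.609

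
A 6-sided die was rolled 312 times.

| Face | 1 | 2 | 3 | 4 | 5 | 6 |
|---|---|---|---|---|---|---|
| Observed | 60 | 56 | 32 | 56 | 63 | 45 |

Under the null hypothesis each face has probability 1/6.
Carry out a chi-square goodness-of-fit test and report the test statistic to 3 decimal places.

12.808

Expected count for each of the 6 categories: 312/6 = 52.
χ² = (60−52)²/52 + (56−52)²/52 + (32−52)²/52 + (56−52)²/52 + (63−52)²/52 + (45−52)²/52
   = 1.2308 + 0.3077 + 7.6923 + 0.3077 + 2.3269 + 0.9423
Sum = 12.808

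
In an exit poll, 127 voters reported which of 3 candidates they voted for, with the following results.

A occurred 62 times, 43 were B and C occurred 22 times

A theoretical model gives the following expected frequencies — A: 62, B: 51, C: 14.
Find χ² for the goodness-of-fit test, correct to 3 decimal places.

A: (62 − 62)²/62 = 0/62 = 0.0000
B: (43 − 51)²/51 = 64/51 = 1.2549
C: (22 − 14)²/14 = 64/14 = 4.5714
Sum = 5.826

5.826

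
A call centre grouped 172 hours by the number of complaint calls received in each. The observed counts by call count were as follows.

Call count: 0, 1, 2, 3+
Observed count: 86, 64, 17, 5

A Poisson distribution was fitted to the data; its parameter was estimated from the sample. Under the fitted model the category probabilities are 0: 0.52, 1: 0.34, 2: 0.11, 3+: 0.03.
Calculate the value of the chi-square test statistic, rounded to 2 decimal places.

0.85

Expected counts E_i = n·p_i: 172×0.52 = 89.44, 172×0.34 = 58.48, 172×0.11 = 18.92, 172×0.03 = 5.16.
0: (86 − 89.44)²/89.44 = 11.8336/89.44 = 0.132
1: (64 − 58.48)²/58.48 = 30.4704/58.48 = 0.521
2: (17 − 18.92)²/18.92 = 3.6864/18.92 = 0.195
3+: (5 − 5.16)²/5.16 = 0.0256/5.16 = 0.005
Sum = 0.85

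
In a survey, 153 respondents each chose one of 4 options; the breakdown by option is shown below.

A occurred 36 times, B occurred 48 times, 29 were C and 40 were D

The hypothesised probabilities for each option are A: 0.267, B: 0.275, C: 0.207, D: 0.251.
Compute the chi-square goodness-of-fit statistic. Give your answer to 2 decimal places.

Expected counts E_i = n·p_i: 153×0.267 = 40.851, 153×0.275 = 42.075, 153×0.207 = 31.671, 153×0.251 = 38.403.
cat         O        E   (O−E)²/E
A          36   40.851      0.576
B          48   42.075      0.834
C          29   31.671      0.225
D          40   38.403      0.066
Sum = 1.70

1.70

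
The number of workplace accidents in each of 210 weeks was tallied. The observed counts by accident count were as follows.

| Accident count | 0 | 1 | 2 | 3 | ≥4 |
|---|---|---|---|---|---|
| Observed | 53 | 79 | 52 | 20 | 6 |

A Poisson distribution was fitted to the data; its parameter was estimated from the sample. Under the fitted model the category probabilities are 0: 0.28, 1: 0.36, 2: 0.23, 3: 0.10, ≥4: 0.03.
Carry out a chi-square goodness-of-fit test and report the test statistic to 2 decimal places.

Expected counts E_i = n·p_i: 210×0.28 = 58.8, 210×0.36 = 75.6, 210×0.23 = 48.3, 210×0.10 = 21, 210×0.03 = 6.3.
0: (53 − 58.8)²/58.8 = 33.64/58.8 = 0.572
1: (79 − 75.6)²/75.6 = 11.56/75.6 = 0.153
2: (52 − 48.3)²/48.3 = 13.69/48.3 = 0.283
3: (20 − 21)²/21 = 1/21 = 0.048
≥4: (6 − 6.3)²/6.3 = 0.09/6.3 = 0.014
Sum = 1.07

1.07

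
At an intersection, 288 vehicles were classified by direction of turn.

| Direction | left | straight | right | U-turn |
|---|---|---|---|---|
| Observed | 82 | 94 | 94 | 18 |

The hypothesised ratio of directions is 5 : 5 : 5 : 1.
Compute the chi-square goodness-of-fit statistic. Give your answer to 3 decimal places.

1.067

Ratio total = 16. Expected counts: 288×5/16 = 90, 288×5/16 = 90, 288×5/16 = 90, 288×1/16 = 18.
left: (82 − 90)²/90 = 64/90 = 0.7111
straight: (94 − 90)²/90 = 16/90 = 0.1778
right: (94 − 90)²/90 = 16/90 = 0.1778
U-turn: (18 − 18)²/18 = 0/18 = 0.0000
Sum = 1.067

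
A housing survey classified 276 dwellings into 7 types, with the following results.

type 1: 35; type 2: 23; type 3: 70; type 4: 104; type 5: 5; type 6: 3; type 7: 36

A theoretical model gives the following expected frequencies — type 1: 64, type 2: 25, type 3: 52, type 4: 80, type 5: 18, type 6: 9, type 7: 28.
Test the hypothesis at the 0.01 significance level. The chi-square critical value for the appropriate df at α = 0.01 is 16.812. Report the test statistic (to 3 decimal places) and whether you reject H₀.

type 1: (35 − 64)²/64 = 841/64 = 13.1406
type 2: (23 − 25)²/25 = 4/25 = 0.1600
type 3: (70 − 52)²/52 = 324/52 = 6.2308
type 4: (104 − 80)²/80 = 576/80 = 7.2000
type 5: (5 − 18)²/18 = 169/18 = 9.3889
type 6: (3 − 9)²/9 = 36/9 = 4.0000
type 7: (36 − 28)²/28 = 64/28 = 2.2857
Sum = 42.406
df = 6. Since 42.406 > 16.812, we reject H₀.

42.406; reject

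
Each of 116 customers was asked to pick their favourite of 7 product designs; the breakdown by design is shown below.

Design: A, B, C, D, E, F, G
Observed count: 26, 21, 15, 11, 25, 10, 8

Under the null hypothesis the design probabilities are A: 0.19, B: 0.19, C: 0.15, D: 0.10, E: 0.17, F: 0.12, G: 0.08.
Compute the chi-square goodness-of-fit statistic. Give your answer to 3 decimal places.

3.817

Expected counts E_i = n·p_i: 116×0.19 = 22.04, 116×0.19 = 22.04, 116×0.15 = 17.4, 116×0.10 = 11.6, 116×0.17 = 19.72, 116×0.12 = 13.92, 116×0.08 = 9.28.
cat         O        E   (O−E)²/E
A          26    22.04     0.7115
B          21    22.04     0.0491
C          15     17.4     0.3310
D          11     11.6     0.0310
E          25    19.72     1.4137
F          10    13.92     1.1039
G           8     9.28     0.1766
Sum = 3.817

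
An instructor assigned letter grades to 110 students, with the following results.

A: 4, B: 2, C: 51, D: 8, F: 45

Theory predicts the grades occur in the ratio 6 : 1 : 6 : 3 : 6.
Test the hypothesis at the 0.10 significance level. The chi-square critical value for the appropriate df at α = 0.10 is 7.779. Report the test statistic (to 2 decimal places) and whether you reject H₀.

49.80; reject

Ratio total = 22. Expected counts: 110×6/22 = 30, 110×1/22 = 5, 110×6/22 = 30, 110×3/22 = 15, 110×6/22 = 30.
χ² = (4−30)²/30 + (2−5)²/5 + (51−30)²/30 + (8−15)²/15 + (45−30)²/30
   = 22.533 + 1.800 + 14.700 + 3.267 + 7.500
Sum = 49.80
df = 4. Since 49.80 > 7.779, we reject H₀.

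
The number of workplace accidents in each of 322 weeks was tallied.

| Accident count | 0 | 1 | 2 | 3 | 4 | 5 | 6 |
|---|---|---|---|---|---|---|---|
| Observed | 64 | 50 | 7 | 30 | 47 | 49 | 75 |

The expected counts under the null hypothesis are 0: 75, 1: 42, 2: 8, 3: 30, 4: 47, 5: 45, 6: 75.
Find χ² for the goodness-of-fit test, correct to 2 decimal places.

cat         O        E   (O−E)²/E
0          64       75      1.613
1          50       42      1.524
2           7        8      0.125
3          30       30      0.000
4          47       47      0.000
5          49       45      0.356
6          75       75      0.000
Sum = 3.62

3.62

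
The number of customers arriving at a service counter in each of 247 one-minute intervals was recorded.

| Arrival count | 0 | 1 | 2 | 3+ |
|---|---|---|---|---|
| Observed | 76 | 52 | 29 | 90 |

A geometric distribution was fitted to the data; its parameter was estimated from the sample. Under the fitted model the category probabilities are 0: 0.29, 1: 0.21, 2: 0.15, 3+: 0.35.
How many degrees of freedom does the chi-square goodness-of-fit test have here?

2

There are k = 4 categories and 1 parameter estimated from the data, so df = 4 − 1 − 1 = 2.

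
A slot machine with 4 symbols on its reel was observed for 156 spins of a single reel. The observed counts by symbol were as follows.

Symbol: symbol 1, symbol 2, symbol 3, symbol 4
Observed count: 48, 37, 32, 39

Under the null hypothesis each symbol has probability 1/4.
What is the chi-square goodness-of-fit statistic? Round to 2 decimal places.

Under H₀ each category has probability 1/4, so each expected count is 156/4 = 39.
cat           O        E   (O−E)²/E
symbol 1     48       39      2.077
symbol 2     37       39      0.103
symbol 3     32       39      1.256
symbol 4     39       39      0.000
Sum = 3.44

3.44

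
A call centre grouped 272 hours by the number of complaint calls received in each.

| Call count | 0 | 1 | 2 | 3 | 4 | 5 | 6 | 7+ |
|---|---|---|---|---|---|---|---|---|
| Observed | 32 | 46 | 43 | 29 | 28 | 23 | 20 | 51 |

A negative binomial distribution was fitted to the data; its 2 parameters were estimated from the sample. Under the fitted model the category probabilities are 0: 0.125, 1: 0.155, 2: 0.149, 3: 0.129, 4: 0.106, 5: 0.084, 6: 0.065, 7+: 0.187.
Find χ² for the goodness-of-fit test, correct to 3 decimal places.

Expected counts E_i = n·p_i: 272×0.125 = 34, 272×0.155 = 42.16, 272×0.149 = 40.528, 272×0.129 = 35.088, 272×0.106 = 28.832, 272×0.084 = 22.848, 272×0.065 = 17.68, 272×0.187 = 50.864.
0: (32 − 34)²/34 = 4/34 = 0.1176
1: (46 − 42.16)²/42.16 = 14.7456/42.16 = 0.3498
2: (43 − 40.528)²/40.528 = 6.110784/40.528 = 0.1508
3: (29 − 35.088)²/35.088 = 37.063744/35.088 = 1.0563
4: (28 − 28.832)²/28.832 = 0.692224/28.832 = 0.0240
5: (23 − 22.848)²/22.848 = 0.023104/22.848 = 0.0010
6: (20 − 17.68)²/17.68 = 5.3824/17.68 = 0.3044
7+: (51 − 50.864)²/50.864 = 0.018496/50.864 = 0.0004
Sum = 2.004

2.004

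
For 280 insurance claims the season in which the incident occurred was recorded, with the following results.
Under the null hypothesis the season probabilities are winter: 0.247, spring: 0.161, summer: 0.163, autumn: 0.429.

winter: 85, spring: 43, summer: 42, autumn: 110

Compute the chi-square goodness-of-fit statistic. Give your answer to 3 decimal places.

4.867

Expected counts E_i = n·p_i: 280×0.247 = 69.16, 280×0.161 = 45.08, 280×0.163 = 45.64, 280×0.429 = 120.12.
cat         O        E   (O−E)²/E
winter     85    69.16     3.6279
spring     43    45.08     0.0960
summer     42    45.64     0.2903
autumn    110   120.12     0.8526
Sum = 4.867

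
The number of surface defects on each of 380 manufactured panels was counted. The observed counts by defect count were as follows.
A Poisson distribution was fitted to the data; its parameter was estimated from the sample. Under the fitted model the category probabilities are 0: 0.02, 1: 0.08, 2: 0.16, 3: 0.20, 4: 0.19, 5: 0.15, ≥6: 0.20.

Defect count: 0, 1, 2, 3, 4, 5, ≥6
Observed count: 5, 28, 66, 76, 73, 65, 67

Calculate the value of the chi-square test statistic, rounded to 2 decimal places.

3.72

Expected counts E_i = n·p_i: 380×0.02 = 7.6, 380×0.08 = 30.4, 380×0.16 = 60.8, 380×0.20 = 76, 380×0.19 = 72.2, 380×0.15 = 57, 380×0.20 = 76.
0: (5 − 7.6)²/7.6 = 6.76/7.6 = 0.889
1: (28 − 30.4)²/30.4 = 5.76/30.4 = 0.189
2: (66 − 60.8)²/60.8 = 27.04/60.8 = 0.445
3: (76 − 76)²/76 = 0/76 = 0.000
4: (73 − 72.2)²/72.2 = 0.64/72.2 = 0.009
5: (65 − 57)²/57 = 64/57 = 1.123
≥6: (67 − 76)²/76 = 81/76 = 1.066
Sum = 3.72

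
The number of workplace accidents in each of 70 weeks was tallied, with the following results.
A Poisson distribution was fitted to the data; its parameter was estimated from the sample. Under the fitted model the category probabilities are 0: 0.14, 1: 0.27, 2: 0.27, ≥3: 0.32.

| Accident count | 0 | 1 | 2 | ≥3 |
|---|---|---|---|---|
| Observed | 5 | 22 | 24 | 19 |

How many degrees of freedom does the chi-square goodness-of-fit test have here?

2

There are k = 4 categories and 1 parameter estimated from the data, so df = 4 − 1 − 1 = 2.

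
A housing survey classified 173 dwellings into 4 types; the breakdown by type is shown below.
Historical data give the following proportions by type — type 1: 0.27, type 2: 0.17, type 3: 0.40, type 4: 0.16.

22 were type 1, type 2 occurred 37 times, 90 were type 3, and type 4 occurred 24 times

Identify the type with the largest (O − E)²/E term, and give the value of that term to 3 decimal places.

Expected counts E_i = n·p_i: 173×0.27 = 46.71, 173×0.17 = 29.41, 173×0.40 = 69.2, 173×0.16 = 27.68.
cat         O        E   (O−E)²/E
type 1     22    46.71    13.0718
type 2     37    29.41     1.9588
type 3     90     69.2     6.2520
type 4     24    27.68     0.4892
The largest term is for type 1: 13.072.

type 1, 13.072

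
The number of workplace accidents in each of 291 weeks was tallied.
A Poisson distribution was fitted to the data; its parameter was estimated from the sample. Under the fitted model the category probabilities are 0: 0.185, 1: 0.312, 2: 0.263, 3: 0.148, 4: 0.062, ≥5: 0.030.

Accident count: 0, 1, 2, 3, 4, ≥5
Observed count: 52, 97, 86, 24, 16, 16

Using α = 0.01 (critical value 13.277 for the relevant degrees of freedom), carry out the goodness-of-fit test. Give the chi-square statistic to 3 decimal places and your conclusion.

Expected counts E_i = n·p_i: 291×0.185 = 53.835, 291×0.312 = 90.792, 291×0.263 = 76.533, 291×0.148 = 43.068, 291×0.062 = 18.042, 291×0.030 = 8.73.
0: (52 − 53.835)²/53.835 = 3.367225/53.835 = 0.0625
1: (97 − 90.792)²/90.792 = 38.539264/90.792 = 0.4245
2: (86 − 76.533)²/76.533 = 89.624089/76.533 = 1.1711
3: (24 − 43.068)²/43.068 = 363.588624/43.068 = 8.4422
4: (16 − 18.042)²/18.042 = 4.169764/18.042 = 0.2311
≥5: (16 − 8.73)²/8.73 = 52.8529/8.73 = 6.0542
Sum = 16.386
df = 4. Since 16.386 > 13.277, we reject H₀.

16.386; reject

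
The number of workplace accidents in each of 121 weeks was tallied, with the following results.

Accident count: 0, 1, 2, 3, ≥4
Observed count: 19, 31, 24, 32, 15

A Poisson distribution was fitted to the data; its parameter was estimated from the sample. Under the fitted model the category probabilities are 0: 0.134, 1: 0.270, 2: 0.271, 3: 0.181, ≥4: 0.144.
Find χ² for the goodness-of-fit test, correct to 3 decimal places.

7.915

Expected counts E_i = n·p_i: 121×0.134 = 16.214, 121×0.270 = 32.67, 121×0.271 = 32.791, 121×0.181 = 21.901, 121×0.144 = 17.424.
cat         O        E   (O−E)²/E
0          19   16.214     0.4787
1          31    32.67     0.0854
2          24   32.791     2.3568
3          32   21.901     4.6569
≥4         15   17.424     0.3372
Sum = 7.915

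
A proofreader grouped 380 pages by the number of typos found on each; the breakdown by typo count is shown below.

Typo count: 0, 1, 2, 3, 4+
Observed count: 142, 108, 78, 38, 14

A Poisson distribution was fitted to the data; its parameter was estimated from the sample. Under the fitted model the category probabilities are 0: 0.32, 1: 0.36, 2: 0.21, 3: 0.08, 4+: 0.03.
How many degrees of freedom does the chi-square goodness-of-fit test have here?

There are k = 5 categories and 1 parameter estimated from the data, so df = 5 − 1 − 1 = 3.

3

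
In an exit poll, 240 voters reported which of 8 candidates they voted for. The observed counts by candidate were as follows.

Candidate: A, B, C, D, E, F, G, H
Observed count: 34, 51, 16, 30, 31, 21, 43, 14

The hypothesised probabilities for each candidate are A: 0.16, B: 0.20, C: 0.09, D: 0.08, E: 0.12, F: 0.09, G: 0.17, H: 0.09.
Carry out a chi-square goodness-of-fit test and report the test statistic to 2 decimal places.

11.20

Expected counts E_i = n·p_i: 240×0.16 = 38.4, 240×0.20 = 48, 240×0.09 = 21.6, 240×0.08 = 19.2, 240×0.12 = 28.8, 240×0.09 = 21.6, 240×0.17 = 40.8, 240×0.09 = 21.6.
χ² = (34−38.4)²/38.4 + (51−48)²/48 + (16−21.6)²/21.6 + (30−19.2)²/19.2 + (31−28.8)²/28.8 + (21−21.6)²/21.6 + (43−40.8)²/40.8 + (14−21.6)²/21.6
   = 0.504 + 0.188 + 1.452 + 6.075 + 0.168 + 0.017 + 0.119 + 2.674
Sum = 11.20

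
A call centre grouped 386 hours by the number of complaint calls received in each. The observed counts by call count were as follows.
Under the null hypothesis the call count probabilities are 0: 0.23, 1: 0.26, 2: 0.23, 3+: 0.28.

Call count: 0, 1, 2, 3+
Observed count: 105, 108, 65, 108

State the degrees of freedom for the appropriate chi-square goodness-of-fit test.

There are k = 4 categories and no parameters were estimated from the data, so df = 4 − 1 = 3.

3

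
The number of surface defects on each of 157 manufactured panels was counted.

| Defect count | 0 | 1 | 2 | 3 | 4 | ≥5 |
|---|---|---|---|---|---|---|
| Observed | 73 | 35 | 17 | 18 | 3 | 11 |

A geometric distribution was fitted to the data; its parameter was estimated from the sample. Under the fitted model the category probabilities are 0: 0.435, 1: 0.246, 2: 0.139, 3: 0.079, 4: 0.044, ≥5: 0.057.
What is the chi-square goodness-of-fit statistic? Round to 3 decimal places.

Expected counts E_i = n·p_i: 157×0.435 = 68.295, 157×0.246 = 38.622, 157×0.139 = 21.823, 157×0.079 = 12.403, 157×0.044 = 6.908, 157×0.057 = 8.949.
0: (73 − 68.295)²/68.295 = 22.137025/68.295 = 0.3241
1: (35 − 38.622)²/38.622 = 13.118884/38.622 = 0.3397
2: (17 − 21.823)²/21.823 = 23.261329/21.823 = 1.0659
3: (18 − 12.403)²/12.403 = 31.326409/12.403 = 2.5257
4: (3 − 6.908)²/6.908 = 15.272464/6.908 = 2.2108
≥5: (11 − 8.949)²/8.949 = 4.206601/8.949 = 0.4701
Sum = 6.936

6.936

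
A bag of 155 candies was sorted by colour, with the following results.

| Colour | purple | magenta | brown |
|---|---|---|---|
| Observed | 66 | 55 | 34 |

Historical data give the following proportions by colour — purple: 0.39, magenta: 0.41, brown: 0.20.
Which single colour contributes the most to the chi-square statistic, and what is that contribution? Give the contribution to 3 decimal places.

Expected counts E_i = n·p_i: 155×0.39 = 60.45, 155×0.41 = 63.55, 155×0.20 = 31.
purple: (66 − 60.45)²/60.45 = 30.8025/60.45 = 0.5096
magenta: (55 − 63.55)²/63.55 = 73.1025/63.55 = 1.1503
brown: (34 − 31)²/31 = 9/31 = 0.2903
The largest term is for magenta: 1.150.

magenta, 1.150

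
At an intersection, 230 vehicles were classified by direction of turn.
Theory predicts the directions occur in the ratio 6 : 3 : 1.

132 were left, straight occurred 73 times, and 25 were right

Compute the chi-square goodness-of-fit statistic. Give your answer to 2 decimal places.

0.67

Ratio total = 10. Expected counts: 230×6/10 = 138, 230×3/10 = 69, 230×1/10 = 23.
left: (132 − 138)²/138 = 36/138 = 0.261
straight: (73 − 69)²/69 = 16/69 = 0.232
right: (25 − 23)²/23 = 4/23 = 0.174
Sum = 0.67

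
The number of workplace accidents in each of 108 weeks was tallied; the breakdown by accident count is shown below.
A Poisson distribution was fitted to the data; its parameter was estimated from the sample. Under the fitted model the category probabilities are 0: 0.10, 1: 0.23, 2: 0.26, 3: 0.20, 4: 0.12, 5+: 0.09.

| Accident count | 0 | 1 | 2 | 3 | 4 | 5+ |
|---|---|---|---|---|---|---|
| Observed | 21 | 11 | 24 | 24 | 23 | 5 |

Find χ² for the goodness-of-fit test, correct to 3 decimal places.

28.274

Expected counts E_i = n·p_i: 108×0.10 = 10.8, 108×0.23 = 24.84, 108×0.26 = 28.08, 108×0.20 = 21.6, 108×0.12 = 12.96, 108×0.09 = 9.72.
cat         O        E   (O−E)²/E
0          21     10.8     9.6333
1          11    24.84     7.7112
2          24    28.08     0.5928
3          24     21.6     0.2667
4          23    12.96     7.7779
5+          5     9.72     2.2920
Sum = 28.274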